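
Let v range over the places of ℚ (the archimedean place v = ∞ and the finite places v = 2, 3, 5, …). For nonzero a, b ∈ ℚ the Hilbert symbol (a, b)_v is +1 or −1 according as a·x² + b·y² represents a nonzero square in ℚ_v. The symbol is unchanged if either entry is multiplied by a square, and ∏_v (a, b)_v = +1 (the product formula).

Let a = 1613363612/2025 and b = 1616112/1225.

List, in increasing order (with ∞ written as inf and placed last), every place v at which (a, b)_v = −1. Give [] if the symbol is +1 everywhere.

(a, b) ≡ (8231447, 1247) mod (ℚ^×)²; places V = {2, 3, 5, 7, 23, 29, 41, 43, ∞}.
(a,b)_2: α=2, β=4; u≡7, v≡7 (mod 8); ε(u)ε(v)=1·1, αω(v)=2·0, βω(u)=4·0; sum ≡ 1  ⇒  -1.
(a,b)_5: α=-2, u≡2; β=-2, v≡3 (mod 5); (2|5)=-1, (3|5)=-1; sign (−1)^0·-1^-2·-1^-2 = +1.
(a,b)_29: α=1, u≡28; β=1, v≡11 (mod 29); (28|29)=+1, (11|29)=-1; sign (−1)^0·+1^1·-1^1 = -1.
(a,b)_3: α=-4, u≡2; β=4, v≡2 (mod 3); (2|3)=-1, (2|3)=-1; sign (−1)^0·-1^4·-1^-4 = +1.
(a,b)_7: α=3, u≡3; β=-2, v≡2 (mod 7); (3|7)=-1, (2|7)=+1; sign (−1)^0·-1^-2·+1^3 = +1.
(a,b)_41: α=1, u≡21; β=0, v≡38 (mod 41); (21|41)=+1, (38|41)=-1; sign (−1)^0·+1^0·-1^1 = -1.
(a,b)_43: α=1, u≡1; β=1, v≡39 (mod 43); (1|43)=+1, (39|43)=-1; sign (−1)^1·+1^1·-1^1 = +1.
(a,b)_∞: sgn(8231447)=+, sgn(1247)=+, so +1.
(a,b)_23: α=1, u≡16; β=0, v≡22 (mod 23); (16|23)=+1, (22|23)=-1; sign (−1)^0·+1^0·-1^1 = -1.
|Ram(8231447, 1247)| = 4, even; anisotropic at {2, 23, 29, 41}.

[2, 23, 29, 41]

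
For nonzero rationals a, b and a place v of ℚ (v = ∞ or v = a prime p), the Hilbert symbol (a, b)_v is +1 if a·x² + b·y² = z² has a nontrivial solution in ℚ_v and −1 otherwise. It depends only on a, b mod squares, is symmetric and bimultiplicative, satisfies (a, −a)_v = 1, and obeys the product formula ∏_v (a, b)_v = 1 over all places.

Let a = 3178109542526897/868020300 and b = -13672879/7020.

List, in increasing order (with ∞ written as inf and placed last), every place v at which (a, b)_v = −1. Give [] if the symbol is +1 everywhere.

(a, b) ≡ (51, -76245) mod (ℚ^×)²; places V = {2, 3, 5, 7, 11, 13, 17, 23, ∞}.
(a,b)_∞: sgn(51)=+, sgn(-76245)=−, so +1.
(a,b)_3: α=-11, u≡2; β=-3, v≡1 (mod 3); (2|3)=-1, (1|3)=+1; sign (−1)^1·-1^-3·+1^-11 = +1.
(a,b)_17: α=7, u≡10; β=3, v≡12 (mod 17); (10|17)=-1, (12|17)=-1; sign (−1)^0·-1^3·-1^7 = +1.
(a,b)_13: α=0, u≡1; β=-1, v≡2 (mod 13); (1|13)=+1, (2|13)=-1; sign (−1)^0·+1^-1·-1^0 = +1.
(a,b)_7: α=-2, u≡2; β=0, v≡3 (mod 7); (2|7)=+1, (3|7)=-1; sign (−1)^0·+1^0·-1^-2 = +1.
(a,b)_2: α=-2, β=-2; u≡3, v≡3 (mod 8); ε(u)ε(v)=1·1, αω(v)=-2·1, βω(u)=-2·1; sum ≡ 1  ⇒  -1.
(a,b)_23: α=2, u≡7; β=1, v≡20 (mod 23); (7|23)=-1, (20|23)=-1; sign (−1)^0·-1^1·-1^2 = -1.
(a,b)_5: α=-2, u≡1; β=-1, v≡4 (mod 5); (1|5)=+1, (4|5)=+1; sign (−1)^0·+1^-1·+1^-2 = +1.
(a,b)_11: α=4, u≡2; β=2, v≡2 (mod 11); (2|11)=-1, (2|11)=-1; sign (−1)^0·-1^2·-1^4 = +1.
(51, -76245 / ℚ) ramifies at {2, 23}: a division algebra.

[2, 23]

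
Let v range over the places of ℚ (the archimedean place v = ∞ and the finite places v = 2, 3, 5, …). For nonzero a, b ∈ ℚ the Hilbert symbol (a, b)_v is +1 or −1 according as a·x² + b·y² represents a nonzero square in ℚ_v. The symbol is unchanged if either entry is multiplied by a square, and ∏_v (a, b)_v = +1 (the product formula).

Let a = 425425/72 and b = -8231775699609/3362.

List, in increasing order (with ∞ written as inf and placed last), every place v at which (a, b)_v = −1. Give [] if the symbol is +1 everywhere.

Mod squares: a ≡ 34034, b ≡ -1938. Check v ∈ {∞, 2, 3, 5, 7, 11, 13, 17, 19, 41}.
v=41: a=41^0·(≡36), b=41^-2·(≡28) mod 41; (36|41)=+1, (28|41)=-1; (−1)^{0·-2·20}·(+1)^-2·(-1)^0 = +1.
v=11: a=11^1·(≡9), b=11^2·(≡5) mod 11; (9|11)=+1, (5|11)=+1; (−1)^{1·2·5}·(+1)^2·(+1)^1 = +1.
v=5: a=5^2·(≡1), b=5^0·(≡3) mod 5; (1|5)=+1, (3|5)=-1; (−1)^{2·0·2}·(+1)^0·(-1)^2 = +1.
v=17: a=17^1·(≡13), b=17^1·(≡12) mod 17; (13|17)=+1, (12|17)=-1; (−1)^{1·1·8}·(+1)^1·(-1)^1 = -1.
v=2: v_2(a)=-3, v_2(b)=-1; units ≡ 1, 7 (mod 8); ε·ε+αω+βω = 0·1+-3·0+-1·0 ≡ 0  ⇒  (a,b)_2 = +1.
v=3: a=3^-2·(≡2), b=3^5·(≡2) mod 3; (2|3)=-1, (2|3)=-1; (−1)^{-2·5·1}·(-1)^5·(-1)^-2 = -1.
v=13: a=13^1·(≡8), b=13^0·(≡4) mod 13; (8|13)=-1, (4|13)=+1; (−1)^{1·0·6}·(-1)^0·(+1)^1 = +1.
v=7: a=7^1·(≡4), b=7^4·(≡1) mod 7; (4|7)=+1, (1|7)=+1; (−1)^{1·4·3}·(+1)^4·(+1)^1 = +1.
v=∞: 34034 > 0 and -1938 < 0  ⇒  (a,b)_∞ = +1.
v=19: a=19^0·(≡1), b=19^3·(≡12) mod 19; (1|19)=+1, (12|19)=-1; (−1)^{0·3·9}·(+1)^3·(-1)^0 = +1.
(34034, -1938 / ℚ) ramifies at {3, 17}: a division algebra.

[3, 17]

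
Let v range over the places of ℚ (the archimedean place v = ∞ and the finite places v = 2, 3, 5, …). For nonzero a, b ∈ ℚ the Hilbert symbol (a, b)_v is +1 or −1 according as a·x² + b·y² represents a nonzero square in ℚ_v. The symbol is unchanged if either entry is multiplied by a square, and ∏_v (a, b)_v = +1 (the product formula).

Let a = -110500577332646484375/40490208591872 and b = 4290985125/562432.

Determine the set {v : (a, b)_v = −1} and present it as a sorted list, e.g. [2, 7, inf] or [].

[]

(a, b) ≡ (-14, 65) mod (ℚ^×)²; places V = {2, 3, 5, 7, 13, 31, ∞}.
(a,b)_7: α=5, u≡5; β=2, v≡4 (mod 7); (5|7)=-1, (4|7)=+1; sign (−1)^0·-1^2·+1^5 = +1.
(a,b)_∞: sgn(-14)=−, sgn(65)=+, so +1.
(a,b)_13: α=-6, u≡9; β=-3, v≡7 (mod 13); (9|13)=+1, (7|13)=-1; sign (−1)^0·+1^-3·-1^-6 = +1.
(a,b)_3: α=6, u≡1; β=6, v≡2 (mod 3); (1|3)=+1, (2|3)=-1; sign (−1)^0·+1^6·-1^6 = +1.
(a,b)_31: α=4, u≡24; β=2, v≡22 (mod 31); (24|31)=-1, (22|31)=-1; sign (−1)^0·-1^2·-1^4 = +1.
(a,b)_5: α=10, u≡1; β=3, v≡3 (mod 5); (1|5)=+1, (3|5)=-1; sign (−1)^0·+1^3·-1^10 = +1.
(a,b)_2: α=-23, β=-8; u≡1, v≡1 (mod 8); ε(u)ε(v)=0·0, αω(v)=-23·0, βω(u)=-8·0; sum ≡ 0  ⇒  +1.
Every local symbol is +1, so the conic -14·x² + 65·y² = z² has ℚ_v-points for all v and hence a ℚ-point; (a, b / ℚ) ≅ M_2(ℚ).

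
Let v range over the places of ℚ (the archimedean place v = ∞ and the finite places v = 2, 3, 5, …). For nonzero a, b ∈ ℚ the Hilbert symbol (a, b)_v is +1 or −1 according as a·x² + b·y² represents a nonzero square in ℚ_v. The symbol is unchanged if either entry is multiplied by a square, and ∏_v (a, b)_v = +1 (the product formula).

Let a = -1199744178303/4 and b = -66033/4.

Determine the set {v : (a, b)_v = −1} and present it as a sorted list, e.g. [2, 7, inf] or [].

[11, 17, 29, inf]

Mod squares: a ≡ -22287, b ≡ -7337. Check v ∈ {∞, 2, 3, 11, 17, 19, 23, 29}.
v=11: a=11^2·(≡7), b=11^1·(≡9) mod 11; (7|11)=-1, (9|11)=+1; (−1)^{2·1·5}·(-1)^1·(+1)^2 = -1.
v=23: a=23^3·(≡22), b=23^1·(≡1) mod 23; (22|23)=-1, (1|23)=+1; (−1)^{3·1·11}·(-1)^1·(+1)^3 = +1.
v=29: a=29^2·(≡21), b=29^1·(≡18) mod 29; (21|29)=-1, (18|29)=-1; (−1)^{2·1·14}·(-1)^1·(-1)^2 = -1.
v=2: v_2(a)=-2, v_2(b)=-2; units ≡ 1, 7 (mod 8); ε·ε+αω+βω = 0·1+-2·0+-2·0 ≡ 0  ⇒  (a,b)_2 = +1.
v=19: a=19^1·(≡16), b=19^0·(≡17) mod 19; (16|19)=+1, (17|19)=+1; (−1)^{1·0·9}·(+1)^0·(+1)^1 = +1.
v=17: a=17^1·(≡1), b=17^0·(≡3) mod 17; (1|17)=+1, (3|17)=-1; (−1)^{1·0·8}·(+1)^0·(-1)^1 = -1.
v=3: a=3^1·(≡2), b=3^2·(≡1) mod 3; (2|3)=-1, (1|3)=+1; (−1)^{1·2·1}·(-1)^2·(+1)^1 = +1.
v=∞: -22287 < 0 and -7337 < 0  ⇒  (a,b)_∞ = -1.
(-22287, -7337 / ℚ) ramifies at {11, 17, 29, ∞}: a division algebra.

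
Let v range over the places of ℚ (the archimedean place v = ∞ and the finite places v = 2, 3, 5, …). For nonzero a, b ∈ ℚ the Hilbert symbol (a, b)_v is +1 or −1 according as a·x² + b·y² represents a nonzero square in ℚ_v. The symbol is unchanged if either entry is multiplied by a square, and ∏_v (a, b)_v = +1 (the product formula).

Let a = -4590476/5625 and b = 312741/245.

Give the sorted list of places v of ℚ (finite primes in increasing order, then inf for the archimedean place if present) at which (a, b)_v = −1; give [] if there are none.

[11, 13]

(a, b) ≡ (-11, 2145) mod (ℚ^×)²; places V = {2, 3, 5, 7, 11, 13, 17, 19, ∞}.
(a,b)_19: α=2, u≡14; β=0, v≡9 (mod 19); (14|19)=-1, (9|19)=+1; sign (−1)^0·-1^0·+1^2 = +1.
(a,b)_17: α=2, u≡3; β=0, v≡11 (mod 17); (3|17)=-1, (11|17)=-1; sign (−1)^0·-1^0·-1^2 = +1.
(a,b)_2: α=2, β=0; u≡5, v≡1 (mod 8); ε(u)ε(v)=0·0, αω(v)=2·0, βω(u)=0·1; sum ≡ 0  ⇒  +1.
(a,b)_3: α=-2, u≡1; β=7, v≡1 (mod 3); (1|3)=+1, (1|3)=+1; sign (−1)^0·+1^7·+1^-2 = +1.
(a,b)_11: α=1, u≡6; β=1, v≡6 (mod 11); (6|11)=-1, (6|11)=-1; sign (−1)^1·-1^1·-1^1 = -1.
(a,b)_13: α=0, u≡5; β=1, v≡3 (mod 13); (5|13)=-1, (3|13)=+1; sign (−1)^0·-1^1·+1^0 = -1.
(a,b)_∞: sgn(-11)=−, sgn(2145)=+, so +1.
(a,b)_5: α=-4, u≡1; β=-1, v≡4 (mod 5); (1|5)=+1, (4|5)=+1; sign (−1)^0·+1^-1·+1^-4 = +1.
(a,b)_7: α=0, u≡3; β=-2, v≡6 (mod 7); (3|7)=-1, (6|7)=-1; sign (−1)^0·-1^-2·-1^0 = +1.
(-11, 2145 / ℚ) ramifies at {11, 13}: a division algebra.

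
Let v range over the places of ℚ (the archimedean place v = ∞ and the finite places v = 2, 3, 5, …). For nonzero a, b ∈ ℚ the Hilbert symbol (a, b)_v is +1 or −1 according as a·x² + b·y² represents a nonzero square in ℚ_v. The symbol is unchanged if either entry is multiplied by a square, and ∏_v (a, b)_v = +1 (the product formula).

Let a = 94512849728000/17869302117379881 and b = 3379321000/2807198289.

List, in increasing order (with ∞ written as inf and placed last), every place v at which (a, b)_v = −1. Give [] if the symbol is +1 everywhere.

Mod squares: a ≡ 77330, b ≡ 93610. Check v ∈ {∞, 2, 3, 5, 7, 11, 19, 23, 29, 37}.
v=7: a=7^-2·(≡4), b=7^-2·(≡5) mod 7; (4|7)=+1, (5|7)=-1; (−1)^{-2·-2·3}·(+1)^-2·(-1)^-2 = +1.
v=∞: 77330 > 0 and 93610 > 0  ⇒  (a,b)_∞ = +1.
v=3: a=3^-6·(≡2), b=3^-4·(≡1) mod 3; (2|3)=-1, (1|3)=+1; (−1)^{-6·-4·1}·(-1)^-4·(+1)^-6 = +1.
v=23: a=23^2·(≡3), b=23^1·(≡20) mod 23; (3|23)=+1, (20|23)=-1; (−1)^{2·1·11}·(+1)^1·(-1)^2 = +1.
v=19: a=19^3·(≡1), b=19^2·(≡6) mod 19; (1|19)=+1, (6|19)=+1; (−1)^{3·2·9}·(+1)^2·(+1)^3 = +1.
v=37: a=37^1·(≡19), b=37^1·(≡17) mod 37; (19|37)=-1, (17|37)=-1; (−1)^{1·1·18}·(-1)^1·(-1)^1 = +1.
v=5: a=5^3·(≡4), b=5^3·(≡2) mod 5; (4|5)=+1, (2|5)=-1; (−1)^{3·3·2}·(+1)^3·(-1)^3 = -1.
v=11: a=11^1·(≡5), b=11^1·(≡6) mod 11; (5|11)=+1, (6|11)=-1; (−1)^{1·1·5}·(+1)^1·(-1)^1 = +1.
v=2: v_2(a)=9, v_2(b)=3; units ≡ 1, 5 (mod 8); ε·ε+αω+βω = 0·0+9·1+3·0 ≡ 1  ⇒  (a,b)_2 = -1.
v=29: a=29^-8·(≡16), b=29^-4·(≡12) mod 29; (16|29)=+1, (12|29)=-1; (−1)^{-8·-4·14}·(+1)^-4·(-1)^-8 = +1.
|Ram(77330, 93610)| = 2, even; anisotropic at {2, 5}.

[2, 5]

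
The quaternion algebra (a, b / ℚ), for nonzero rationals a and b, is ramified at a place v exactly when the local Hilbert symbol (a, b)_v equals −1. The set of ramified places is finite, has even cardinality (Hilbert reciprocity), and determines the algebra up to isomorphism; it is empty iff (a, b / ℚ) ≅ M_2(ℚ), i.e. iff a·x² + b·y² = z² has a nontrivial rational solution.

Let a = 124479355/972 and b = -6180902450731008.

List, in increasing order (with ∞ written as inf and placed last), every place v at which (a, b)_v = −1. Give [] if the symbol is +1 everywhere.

[3, 5, 7, 11]

(a, b) ≡ (62985, -38038) mod (ℚ^×)²; places V = {2, 3, 5, 7, 11, 13, 17, 19, ∞}.
(a,b)_19: α=1, u≡1; β=3, v≡18 (mod 19); (1|19)=+1, (18|19)=-1; sign (−1)^1·+1^3·-1^1 = +1.
(a,b)_7: α=2, u≡3; β=1, v≡6 (mod 7); (3|7)=-1, (6|7)=-1; sign (−1)^0·-1^1·-1^2 = -1.
(a,b)_5: α=1, u≡3; β=0, v≡2 (mod 5); (3|5)=-1, (2|5)=-1; sign (−1)^0·-1^0·-1^1 = -1.
(a,b)_13: α=1, u≡12; β=3, v≡4 (mod 13); (12|13)=+1, (4|13)=+1; sign (−1)^0·+1^3·+1^1 = +1.
(a,b)_2: α=-2, β=11; u≡1, v≡5 (mod 8); ε(u)ε(v)=0·0, αω(v)=-2·1, βω(u)=11·0; sum ≡ 0  ⇒  +1.
(a,b)_11: α=2, u≡6; β=1, v≡6 (mod 11); (6|11)=-1, (6|11)=-1; sign (−1)^0·-1^1·-1^2 = -1.
(a,b)_∞: sgn(62985)=+, sgn(-38038)=−, so +1.
(a,b)_17: α=1, u≡8; β=2, v≡4 (mod 17); (8|17)=+1, (4|17)=+1; sign (−1)^0·+1^2·+1^1 = +1.
(a,b)_3: α=-5, u≡1; β=2, v≡2 (mod 3); (1|3)=+1, (2|3)=-1; sign (−1)^0·+1^2·-1^-5 = -1.
|Ram(62985, -38038)| = 4, even; anisotropic at {3, 5, 7, 11}.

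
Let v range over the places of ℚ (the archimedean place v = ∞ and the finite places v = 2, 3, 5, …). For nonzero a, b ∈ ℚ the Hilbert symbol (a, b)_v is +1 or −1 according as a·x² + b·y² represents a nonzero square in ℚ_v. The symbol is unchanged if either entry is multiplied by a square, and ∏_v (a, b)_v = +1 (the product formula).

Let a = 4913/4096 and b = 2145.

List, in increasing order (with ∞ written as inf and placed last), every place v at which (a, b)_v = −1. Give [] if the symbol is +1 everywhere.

[3, 5, 11, 17]

(a, b) ≡ (17, 2145) mod (ℚ^×)²; places V = {2, 3, 5, 11, 13, 17, ∞}.
(a,b)_5: α=0, u≡3; β=1, v≡4 (mod 5); (3|5)=-1, (4|5)=+1; sign (−1)^0·-1^1·+1^0 = -1.
(a,b)_3: α=0, u≡2; β=1, v≡1 (mod 3); (2|3)=-1, (1|3)=+1; sign (−1)^0·-1^1·+1^0 = -1.
(a,b)_11: α=0, u≡10; β=1, v≡8 (mod 11); (10|11)=-1, (8|11)=-1; sign (−1)^0·-1^1·-1^0 = -1.
(a,b)_2: α=-12, β=0; u≡1, v≡1 (mod 8); ε(u)ε(v)=0·0, αω(v)=-12·0, βω(u)=0·0; sum ≡ 0  ⇒  +1.
(a,b)_17: α=3, u≡16; β=0, v≡3 (mod 17); (16|17)=+1, (3|17)=-1; sign (−1)^0·+1^0·-1^3 = -1.
(a,b)_∞: sgn(17)=+, sgn(2145)=+, so +1.
(a,b)_13: α=0, u≡12; β=1, v≡9 (mod 13); (12|13)=+1, (9|13)=+1; sign (−1)^0·+1^1·+1^0 = +1.
Ram(17, 2145) = {3, 5, 11, 17}; no ℚ_3-point on the conic.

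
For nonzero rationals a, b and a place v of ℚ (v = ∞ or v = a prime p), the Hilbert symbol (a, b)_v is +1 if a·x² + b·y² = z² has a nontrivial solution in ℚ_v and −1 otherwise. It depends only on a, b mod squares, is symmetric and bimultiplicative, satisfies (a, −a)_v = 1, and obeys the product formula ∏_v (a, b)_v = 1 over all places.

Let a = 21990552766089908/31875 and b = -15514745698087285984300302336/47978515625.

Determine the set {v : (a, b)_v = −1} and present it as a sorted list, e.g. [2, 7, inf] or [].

[3, 11, 19, 23]

Mod squares: a ≡ 93789958647, b ≡ -67983. Check v ∈ {∞, 2, 3, 5, 7, 11, 13, 17, 19, 23, 31, 41, 43}.
v=2: v_2(a)=2, v_2(b)=16; units ≡ 7, 1 (mod 8); ε·ε+αω+βω = 1·0+2·0+16·0 ≡ 0  ⇒  (a,b)_2 = +1.
v=19: a=19^3·(≡2), b=19^2·(≡12) mod 19; (2|19)=-1, (12|19)=-1; (−1)^{3·2·9}·(-1)^2·(-1)^3 = -1.
v=11: a=11^1·(≡10), b=11^4·(≡6) mod 11; (10|11)=-1, (6|11)=-1; (−1)^{1·4·5}·(-1)^4·(-1)^1 = -1.
v=3: a=3^-1·(≡1), b=3^3·(≡1) mod 3; (1|3)=+1, (1|3)=+1; (−1)^{-1·3·1}·(+1)^3·(+1)^-1 = -1.
v=5: a=5^-4·(≡3), b=5^-10·(≡3) mod 5; (3|5)=-1, (3|5)=-1; (−1)^{-4·-10·2}·(-1)^-10·(-1)^-4 = +1.
v=7: a=7^3·(≡3), b=7^2·(≡4) mod 7; (3|7)=-1, (4|7)=+1; (−1)^{3·2·3}·(-1)^2·(+1)^3 = +1.
v=23: a=23^1·(≡17), b=23^2·(≡21) mod 23; (17|23)=-1, (21|23)=-1; (−1)^{1·2·11}·(-1)^2·(-1)^1 = -1.
v=41: a=41^1·(≡3), b=41^2·(≡1) mod 41; (3|41)=-1, (1|41)=+1; (−1)^{1·2·20}·(-1)^2·(+1)^1 = +1.
v=31: a=31^1·(≡13), b=31^1·(≡9) mod 31; (13|31)=-1, (9|31)=+1; (−1)^{1·1·15}·(-1)^1·(+1)^1 = +1.
v=13: a=13^2·(≡2), b=13^4·(≡11) mod 13; (2|13)=-1, (11|13)=-1; (−1)^{2·4·6}·(-1)^4·(-1)^2 = +1.
v=43: a=43^1·(≡26), b=43^1·(≡40) mod 43; (26|43)=-1, (40|43)=+1; (−1)^{1·1·21}·(-1)^1·(+1)^1 = +1.
v=∞: 93789958647 > 0 and -67983 < 0  ⇒  (a,b)_∞ = +1.
v=17: a=17^-1·(≡15), b=17^-3·(≡15) mod 17; (15|17)=+1, (15|17)=+1; (−1)^{-1·-3·8}·(+1)^-3·(+1)^-1 = +1.
Ram(93789958647, -67983) = {3, 11, 19, 23}; no ℚ_3-point on the conic.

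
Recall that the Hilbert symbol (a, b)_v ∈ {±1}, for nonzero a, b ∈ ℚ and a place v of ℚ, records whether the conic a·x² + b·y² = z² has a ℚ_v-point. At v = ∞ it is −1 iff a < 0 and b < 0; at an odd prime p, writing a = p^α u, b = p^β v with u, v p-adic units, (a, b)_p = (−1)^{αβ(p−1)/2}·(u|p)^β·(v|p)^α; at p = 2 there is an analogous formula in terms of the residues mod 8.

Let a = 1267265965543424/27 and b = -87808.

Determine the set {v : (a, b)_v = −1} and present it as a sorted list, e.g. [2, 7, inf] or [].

(a, b) ≡ (161007, -7) mod (ℚ^×)²; places V = {2, 3, 7, 11, 17, 41, ∞}.
(a,b)_3: α=-3, u≡2; β=0, v≡2 (mod 3); (2|3)=-1, (2|3)=-1; sign (−1)^0·-1^0·-1^-3 = -1.
(a,b)_41: α=1, u≡21; β=0, v≡14 (mod 41); (21|41)=+1, (14|41)=-1; sign (−1)^0·+1^0·-1^1 = -1.
(a,b)_17: α=1, u≡8; β=0, v≡14 (mod 17); (8|17)=+1, (14|17)=-1; sign (−1)^0·+1^0·-1^1 = -1.
(a,b)_7: α=9, u≡5; β=3, v≡3 (mod 7); (5|7)=-1, (3|7)=-1; sign (−1)^1·-1^3·-1^9 = -1.
(a,b)_2: α=12, β=8; u≡7, v≡1 (mod 8); ε(u)ε(v)=1·0, αω(v)=12·0, βω(u)=8·0; sum ≡ 0  ⇒  +1.
(a,b)_11: α=1, u≡8; β=0, v≡5 (mod 11); (8|11)=-1, (5|11)=+1; sign (−1)^0·-1^0·+1^1 = +1.
(a,b)_∞: sgn(161007)=+, sgn(-7)=−, so +1.
(161007, -7 / ℚ) ramifies at {3, 7, 17, 41}: a division algebra.

[3, 7, 17, 41]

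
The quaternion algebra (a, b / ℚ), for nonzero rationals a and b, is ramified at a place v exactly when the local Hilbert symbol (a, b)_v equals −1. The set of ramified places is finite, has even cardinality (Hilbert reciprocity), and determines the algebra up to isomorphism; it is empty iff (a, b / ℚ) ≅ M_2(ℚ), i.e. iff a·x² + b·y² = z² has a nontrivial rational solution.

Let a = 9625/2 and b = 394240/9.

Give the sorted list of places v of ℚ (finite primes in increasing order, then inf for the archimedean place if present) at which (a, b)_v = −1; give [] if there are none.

(a, b) ≡ (770, 385) mod (ℚ^×)²; places V = {2, 3, 5, 7, 11, ∞}.
(a,b)_7: α=1, u≡5; β=1, v≡6 (mod 7); (5|7)=-1, (6|7)=-1; sign (−1)^1·-1^1·-1^1 = -1.
(a,b)_11: α=1, u≡3; β=1, v≡10 (mod 11); (3|11)=+1, (10|11)=-1; sign (−1)^1·+1^1·-1^1 = +1.
(a,b)_3: α=0, u≡2; β=-2, v≡1 (mod 3); (2|3)=-1, (1|3)=+1; sign (−1)^0·-1^-2·+1^0 = +1.
(a,b)_2: α=-1, β=10; u≡1, v≡1 (mod 8); ε(u)ε(v)=0·0, αω(v)=-1·0, βω(u)=10·0; sum ≡ 0  ⇒  +1.
(a,b)_∞: sgn(770)=+, sgn(385)=+, so +1.
(a,b)_5: α=3, u≡1; β=1, v≡2 (mod 5); (1|5)=+1, (2|5)=-1; sign (−1)^0·+1^1·-1^3 = -1.
(770, 385 / ℚ) ramifies at {5, 7}: a division algebra.

[5, 7]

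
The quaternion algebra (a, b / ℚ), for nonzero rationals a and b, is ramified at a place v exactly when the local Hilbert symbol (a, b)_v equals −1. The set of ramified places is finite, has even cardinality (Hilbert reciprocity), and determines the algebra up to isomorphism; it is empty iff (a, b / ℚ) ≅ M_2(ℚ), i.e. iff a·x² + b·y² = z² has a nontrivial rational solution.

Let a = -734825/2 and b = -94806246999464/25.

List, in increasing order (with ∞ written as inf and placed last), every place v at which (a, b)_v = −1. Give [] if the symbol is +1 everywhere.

[7, 19, 29, inf]

(a, b) ≡ (-58786, -27434) mod (ℚ^×)²; places V = {2, 5, 7, 11, 13, 17, 19, 29, 43, ∞}.
(a,b)_13: α=1, u≡6; β=2, v≡3 (mod 13); (6|13)=-1, (3|13)=+1; sign (−1)^0·-1^2·+1^1 = +1.
(a,b)_29: α=0, u≡3; β=1, v≡26 (mod 29); (3|29)=-1, (26|29)=-1; sign (−1)^0·-1^1·-1^0 = -1.
(a,b)_43: α=0, u≡1; β=1, v≡7 (mod 43); (1|43)=+1, (7|43)=-1; sign (−1)^0·+1^1·-1^0 = +1.
(a,b)_17: α=1, u≡3; β=2, v≡16 (mod 17); (3|17)=-1, (16|17)=+1; sign (−1)^0·-1^2·+1^1 = +1.
(a,b)_19: α=1, u≡14; β=2, v≡3 (mod 19); (14|19)=-1, (3|19)=-1; sign (−1)^0·-1^2·-1^1 = -1.
(a,b)_5: α=2, u≡1; β=-2, v≡1 (mod 5); (1|5)=+1, (1|5)=+1; sign (−1)^0·+1^-2·+1^2 = +1.
(a,b)_11: α=0, u≡4; β=1, v≡4 (mod 11); (4|11)=+1, (4|11)=+1; sign (−1)^0·+1^1·+1^0 = +1.
(a,b)_∞: sgn(-58786)=−, sgn(-27434)=−, so -1.
(a,b)_2: α=-1, β=3; u≡7, v≡3 (mod 8); ε(u)ε(v)=1·1, αω(v)=-1·1, βω(u)=3·0; sum ≡ 0  ⇒  +1.
(a,b)_7: α=1, u≡2; β=2, v≡6 (mod 7); (2|7)=+1, (6|7)=-1; sign (−1)^0·+1^2·-1^1 = -1.
(-58786, -27434 / ℚ) ramifies at {7, 19, 29, ∞}: a division algebra.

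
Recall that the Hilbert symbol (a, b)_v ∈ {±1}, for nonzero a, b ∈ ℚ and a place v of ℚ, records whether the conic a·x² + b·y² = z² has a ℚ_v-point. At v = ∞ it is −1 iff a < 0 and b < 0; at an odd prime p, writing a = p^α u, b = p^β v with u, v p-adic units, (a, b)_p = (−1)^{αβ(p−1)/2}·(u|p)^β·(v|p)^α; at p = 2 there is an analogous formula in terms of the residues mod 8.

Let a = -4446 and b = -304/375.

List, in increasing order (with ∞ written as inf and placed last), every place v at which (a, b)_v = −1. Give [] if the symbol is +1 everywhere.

[2, inf]

(a, b) ≡ (-494, -285) mod (ℚ^×)²; places V = {2, 3, 5, 13, 19, ∞}.
(a,b)_2: α=1, β=4; u≡1, v≡3 (mod 8); ε(u)ε(v)=0·1, αω(v)=1·1, βω(u)=4·0; sum ≡ 1  ⇒  -1.
(a,b)_13: α=1, u≡9; β=0, v≡9 (mod 13); (9|13)=+1, (9|13)=+1; sign (−1)^0·+1^0·+1^1 = +1.
(a,b)_3: α=2, u≡1; β=-1, v≡1 (mod 3); (1|3)=+1, (1|3)=+1; sign (−1)^0·+1^-1·+1^2 = +1.
(a,b)_19: α=1, u≡13; β=1, v≡7 (mod 19); (13|19)=-1, (7|19)=+1; sign (−1)^1·-1^1·+1^1 = +1.
(a,b)_∞: sgn(-494)=−, sgn(-285)=−, so -1.
(a,b)_5: α=0, u≡4; β=-3, v≡2 (mod 5); (4|5)=+1, (2|5)=-1; sign (−1)^0·+1^-3·-1^0 = +1.
Ram(-494, -285) = {2, ∞}; no ℚ_2-point on the conic.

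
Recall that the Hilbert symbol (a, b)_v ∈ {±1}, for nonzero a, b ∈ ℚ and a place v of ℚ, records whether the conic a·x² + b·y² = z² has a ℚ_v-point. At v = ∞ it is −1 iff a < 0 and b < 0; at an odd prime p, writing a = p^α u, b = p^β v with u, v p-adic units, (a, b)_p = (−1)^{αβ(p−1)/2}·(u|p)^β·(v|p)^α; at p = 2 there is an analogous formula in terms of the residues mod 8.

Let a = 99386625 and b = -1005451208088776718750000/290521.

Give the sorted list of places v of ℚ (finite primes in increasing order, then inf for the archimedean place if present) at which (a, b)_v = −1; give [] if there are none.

[3, 13]

(a, b) ≡ (3975465, -1131) mod (ℚ^×)²; places V = {2, 3, 5, 7, 11, 13, 19, 29, 37, ∞}.
(a,b)_5: α=3, u≡3; β=10, v≡4 (mod 5); (3|5)=-1, (4|5)=+1; sign (−1)^0·-1^10·+1^3 = +1.
(a,b)_11: α=0, u≡8; β=-2, v≡10 (mod 11); (8|11)=-1, (10|11)=-1; sign (−1)^0·-1^-2·-1^0 = +1.
(a,b)_37: α=1, u≡36; β=2, v≡1 (mod 37); (36|37)=+1, (1|37)=+1; sign (−1)^0·+1^2·+1^1 = +1.
(a,b)_19: α=1, u≡4; β=2, v≡16 (mod 19); (4|19)=+1, (16|19)=+1; sign (−1)^0·+1^2·+1^1 = +1.
(a,b)_29: α=1, u≡21; β=3, v≡26 (mod 29); (21|29)=-1, (26|29)=-1; sign (−1)^0·-1^3·-1^1 = +1.
(a,b)_2: α=0, β=4; u≡1, v≡5 (mod 8); ε(u)ε(v)=0·0, αω(v)=0·1, βω(u)=4·0; sum ≡ 0  ⇒  +1.
(a,b)_∞: sgn(3975465)=+, sgn(-1131)=−, so +1.
(a,b)_7: α=0, u≡2; β=-4, v≡6 (mod 7); (2|7)=+1, (6|7)=-1; sign (−1)^0·+1^-4·-1^0 = +1.
(a,b)_3: α=1, u≡1; β=5, v≡1 (mod 3); (1|3)=+1, (1|3)=+1; sign (−1)^1·+1^5·+1^1 = -1.
(a,b)_13: α=1, u≡7; β=3, v≡4 (mod 13); (7|13)=-1, (4|13)=+1; sign (−1)^0·-1^3·+1^1 = -1.
(3975465, -1131 / ℚ) ramifies at {3, 13}: a division algebra.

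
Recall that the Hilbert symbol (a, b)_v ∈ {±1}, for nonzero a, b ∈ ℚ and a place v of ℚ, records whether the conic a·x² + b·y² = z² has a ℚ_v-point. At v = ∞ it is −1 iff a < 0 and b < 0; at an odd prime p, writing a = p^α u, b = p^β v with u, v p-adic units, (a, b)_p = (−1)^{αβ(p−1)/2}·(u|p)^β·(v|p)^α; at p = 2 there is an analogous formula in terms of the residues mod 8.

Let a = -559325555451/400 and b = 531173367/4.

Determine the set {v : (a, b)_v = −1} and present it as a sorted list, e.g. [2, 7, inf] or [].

[19, 47]

Mod squares: a ≡ -767250419, b ≡ 59019263. Check v ∈ {∞, 2, 3, 5, 13, 19, 29, 43, 47, 53}.
v=43: a=43^1·(≡5), b=43^1·(≡11) mod 43; (5|43)=-1, (11|43)=+1; (−1)^{1·1·21}·(-1)^1·(+1)^1 = +1.
v=13: a=13^1·(≡10), b=13^0·(≡9) mod 13; (10|13)=+1, (9|13)=+1; (−1)^{1·0·6}·(+1)^0·(+1)^1 = +1.
v=5: a=5^-2·(≡4), b=5^0·(≡3) mod 5; (4|5)=+1, (3|5)=-1; (−1)^{-2·0·2}·(+1)^0·(-1)^-2 = +1.
v=47: a=47^1·(≡33), b=47^1·(≡44) mod 47; (33|47)=-1, (44|47)=-1; (−1)^{1·1·23}·(-1)^1·(-1)^1 = -1.
v=2: v_2(a)=-4, v_2(b)=-2; units ≡ 5, 7 (mod 8); ε·ε+αω+βω = 0·1+-4·0+-2·1 ≡ 0  ⇒  (a,b)_2 = +1.
v=3: a=3^6·(≡1), b=3^2·(≡2) mod 3; (1|3)=+1, (2|3)=-1; (−1)^{6·2·1}·(+1)^2·(-1)^6 = +1.
v=19: a=19^1·(≡1), b=19^1·(≡16) mod 19; (1|19)=+1, (16|19)=+1; (−1)^{1·1·9}·(+1)^1·(+1)^1 = -1.
v=∞: -767250419 < 0 and 59019263 > 0  ⇒  (a,b)_∞ = +1.
v=29: a=29^1·(≡15), b=29^1·(≡17) mod 29; (15|29)=-1, (17|29)=-1; (−1)^{1·1·14}·(-1)^1·(-1)^1 = +1.
v=53: a=53^1·(≡5), b=53^1·(≡26) mod 53; (5|53)=-1, (26|53)=-1; (−1)^{1·1·26}·(-1)^1·(-1)^1 = +1.
|Ram(-767250419, 59019263)| = 2, even; anisotropic at {19, 47}.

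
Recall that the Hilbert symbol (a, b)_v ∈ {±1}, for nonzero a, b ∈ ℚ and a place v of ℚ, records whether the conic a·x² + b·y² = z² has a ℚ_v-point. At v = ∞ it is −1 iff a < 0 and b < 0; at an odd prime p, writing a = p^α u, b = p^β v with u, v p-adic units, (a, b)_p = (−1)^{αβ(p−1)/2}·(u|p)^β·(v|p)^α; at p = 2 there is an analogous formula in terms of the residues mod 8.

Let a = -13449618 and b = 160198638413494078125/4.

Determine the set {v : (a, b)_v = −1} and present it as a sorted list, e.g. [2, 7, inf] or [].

Mod squares: a ≡ -30498, b ≡ 21. Check v ∈ {∞, 2, 3, 5, 7, 13, 17, 23}.
v=5: a=5^0·(≡2), b=5^6·(≡4) mod 5; (2|5)=-1, (4|5)=+1; (−1)^{0·6·2}·(-1)^6·(+1)^0 = +1.
v=23: a=23^1·(≡9), b=23^4·(≡19) mod 23; (9|23)=+1, (19|23)=-1; (−1)^{1·4·11}·(+1)^4·(-1)^1 = -1.
v=2: v_2(a)=1, v_2(b)=-2; units ≡ 7, 5 (mod 8); ε·ε+αω+βω = 1·0+1·1+-2·0 ≡ 1  ⇒  (a,b)_2 = -1.
v=13: a=13^1·(≡6), b=13^2·(≡2) mod 13; (6|13)=-1, (2|13)=-1; (−1)^{1·2·6}·(-1)^2·(-1)^1 = -1.
v=3: a=3^3·(≡1), b=3^7·(≡1) mod 3; (1|3)=+1, (1|3)=+1; (−1)^{3·7·1}·(+1)^7·(+1)^3 = -1.
v=17: a=17^1·(≡9), b=17^2·(≡2) mod 17; (9|17)=+1, (2|17)=+1; (−1)^{1·2·8}·(+1)^2·(+1)^1 = +1.
v=∞: -30498 < 0 and 21 > 0  ⇒  (a,b)_∞ = +1.
v=7: a=7^2·(≡2), b=7^3·(≡3) mod 7; (2|7)=+1, (3|7)=-1; (−1)^{2·3·3}·(+1)^3·(-1)^2 = +1.
(-30498, 21 / ℚ) ramifies at {2, 3, 13, 23}: a division algebra.

[2, 3, 13, 23]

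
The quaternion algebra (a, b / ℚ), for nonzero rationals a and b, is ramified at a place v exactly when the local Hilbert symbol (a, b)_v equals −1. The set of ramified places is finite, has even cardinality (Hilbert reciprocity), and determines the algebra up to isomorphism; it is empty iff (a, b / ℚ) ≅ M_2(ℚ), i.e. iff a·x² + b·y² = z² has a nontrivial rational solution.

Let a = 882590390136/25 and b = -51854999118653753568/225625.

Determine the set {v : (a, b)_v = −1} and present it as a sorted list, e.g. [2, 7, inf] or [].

Mod squares: a ≡ 14, b ≡ -15022. Check v ∈ {∞, 2, 3, 5, 7, 13, 19, 29, 37}.
v=7: a=7^1·(≡4), b=7^1·(≡6) mod 7; (4|7)=+1, (6|7)=-1; (−1)^{1·1·3}·(+1)^1·(-1)^1 = +1.
v=29: a=29^2·(≡3), b=29^3·(≡13) mod 29; (3|29)=-1, (13|29)=+1; (−1)^{2·3·14}·(-1)^3·(+1)^2 = -1.
v=37: a=37^2·(≡15), b=37^3·(≡12) mod 37; (15|37)=-1, (12|37)=+1; (−1)^{2·3·18}·(-1)^3·(+1)^2 = -1.
v=19: a=19^0·(≡2), b=19^-2·(≡6) mod 19; (2|19)=-1, (6|19)=+1; (−1)^{0·-2·9}·(-1)^-2·(+1)^0 = +1.
v=5: a=5^-2·(≡1), b=5^-4·(≡2) mod 5; (1|5)=+1, (2|5)=-1; (−1)^{-2·-4·2}·(+1)^-4·(-1)^-2 = +1.
v=∞: 14 > 0 and -15022 < 0  ⇒  (a,b)_∞ = +1.
v=3: a=3^4·(≡2), b=3^8·(≡2) mod 3; (2|3)=-1, (2|3)=-1; (−1)^{4·8·1}·(-1)^8·(-1)^4 = +1.
v=2: v_2(a)=3, v_2(b)=5; units ≡ 7, 1 (mod 8); ε·ε+αω+βω = 1·0+3·0+5·0 ≡ 0  ⇒  (a,b)_2 = +1.
v=13: a=13^2·(≡10), b=13^4·(≡6) mod 13; (10|13)=+1, (6|13)=-1; (−1)^{2·4·6}·(+1)^4·(-1)^2 = +1.
|Ram(14, -15022)| = 2, even; anisotropic at {29, 37}.

[29, 37]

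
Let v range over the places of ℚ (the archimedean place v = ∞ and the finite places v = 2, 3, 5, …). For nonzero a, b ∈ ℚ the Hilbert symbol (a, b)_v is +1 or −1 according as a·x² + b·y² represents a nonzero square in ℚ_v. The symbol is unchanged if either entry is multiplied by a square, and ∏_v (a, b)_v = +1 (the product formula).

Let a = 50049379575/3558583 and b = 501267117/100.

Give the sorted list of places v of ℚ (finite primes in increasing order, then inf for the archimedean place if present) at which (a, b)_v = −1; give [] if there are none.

Mod squares: a ≡ 609, b ≡ 596037. Check v ∈ {∞, 2, 3, 5, 7, 13, 17, 23, 29, 31, 41}.
v=31: a=31^-2·(≡14), b=31^1·(≡4) mod 31; (14|31)=+1, (4|31)=+1; (−1)^{-2·1·15}·(+1)^1·(+1)^-2 = +1.
v=3: a=3^5·(≡2), b=3^1·(≡1) mod 3; (2|3)=-1, (1|3)=+1; (−1)^{5·1·1}·(-1)^1·(+1)^5 = +1.
v=5: a=5^2·(≡1), b=5^-2·(≡3) mod 5; (1|5)=+1, (3|5)=-1; (−1)^{2·-2·2}·(+1)^-2·(-1)^2 = +1.
v=29: a=29^1·(≡19), b=29^3·(≡15) mod 29; (19|29)=-1, (15|29)=-1; (−1)^{1·3·14}·(-1)^3·(-1)^1 = +1.
v=2: v_2(a)=0, v_2(b)=-2; units ≡ 1, 5 (mod 8); ε·ε+αω+βω = 0·0+0·1+-2·0 ≡ 0  ⇒  (a,b)_2 = +1.
v=∞: 609 > 0 and 596037 > 0  ⇒  (a,b)_∞ = +1.
v=13: a=13^2·(≡11), b=13^1·(≡11) mod 13; (11|13)=-1, (11|13)=-1; (−1)^{2·1·6}·(-1)^1·(-1)^2 = -1.
v=23: a=23^-2·(≡22), b=23^0·(≡10) mod 23; (22|23)=-1, (10|23)=-1; (−1)^{-2·0·11}·(-1)^0·(-1)^-2 = +1.
v=7: a=7^-1·(≡6), b=7^0·(≡4) mod 7; (6|7)=-1, (4|7)=+1; (−1)^{-1·0·3}·(-1)^0·(+1)^-1 = +1.
v=17: a=17^0·(≡6), b=17^1·(≡6) mod 17; (6|17)=-1, (6|17)=-1; (−1)^{0·1·8}·(-1)^1·(-1)^0 = -1.
v=41: a=41^2·(≡35), b=41^0·(≡37) mod 41; (35|41)=-1, (37|41)=+1; (−1)^{2·0·20}·(-1)^0·(+1)^2 = +1.
(609, 596037 / ℚ) ramifies at {13, 17}: a division algebra.

[13, 17]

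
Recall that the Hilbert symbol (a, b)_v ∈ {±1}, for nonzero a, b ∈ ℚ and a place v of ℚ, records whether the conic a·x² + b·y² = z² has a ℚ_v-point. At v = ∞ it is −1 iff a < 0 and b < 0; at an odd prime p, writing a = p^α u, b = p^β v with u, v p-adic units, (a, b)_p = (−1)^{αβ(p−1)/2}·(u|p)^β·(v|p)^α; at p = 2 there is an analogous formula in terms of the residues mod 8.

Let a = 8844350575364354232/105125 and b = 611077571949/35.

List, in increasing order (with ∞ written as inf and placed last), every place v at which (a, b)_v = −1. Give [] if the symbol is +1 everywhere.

[2, 19]

(a, b) ≡ (3990, 25935) mod (ℚ^×)²; places V = {2, 3, 5, 7, 13, 19, 29, 47, ∞}.
(a,b)_19: α=1, u≡5; β=1, v≡4 (mod 19); (5|19)=+1, (4|19)=+1; sign (−1)^1·+1^1·+1^1 = -1.
(a,b)_3: α=3, u≡1; β=1, v≡2 (mod 3); (1|3)=+1, (2|3)=-1; sign (−1)^1·+1^1·-1^3 = +1.
(a,b)_47: α=6, u≡42; β=4, v≡10 (mod 47); (42|47)=+1, (10|47)=-1; sign (−1)^0·+1^4·-1^6 = +1.
(a,b)_7: α=1, u≡5; β=-1, v≡1 (mod 7); (5|7)=-1, (1|7)=+1; sign (−1)^1·-1^-1·+1^1 = +1.
(a,b)_2: α=3, β=0; u≡3, v≡7 (mod 8); ε(u)ε(v)=1·1, αω(v)=3·0, βω(u)=0·1; sum ≡ 1  ⇒  -1.
(a,b)_5: α=-3, u≡2; β=-1, v≡2 (mod 5); (2|5)=-1, (2|5)=-1; sign (−1)^0·-1^-1·-1^-3 = +1.
(a,b)_13: α=4, u≡4; β=3, v≡2 (mod 13); (4|13)=+1, (2|13)=-1; sign (−1)^0·+1^3·-1^4 = +1.
(a,b)_∞: sgn(3990)=+, sgn(25935)=+, so +1.
(a,b)_29: α=-2, u≡15; β=0, v≡5 (mod 29); (15|29)=-1, (5|29)=+1; sign (−1)^0·-1^0·+1^-2 = +1.
|Ram(3990, 25935)| = 2, even; anisotropic at {2, 19}.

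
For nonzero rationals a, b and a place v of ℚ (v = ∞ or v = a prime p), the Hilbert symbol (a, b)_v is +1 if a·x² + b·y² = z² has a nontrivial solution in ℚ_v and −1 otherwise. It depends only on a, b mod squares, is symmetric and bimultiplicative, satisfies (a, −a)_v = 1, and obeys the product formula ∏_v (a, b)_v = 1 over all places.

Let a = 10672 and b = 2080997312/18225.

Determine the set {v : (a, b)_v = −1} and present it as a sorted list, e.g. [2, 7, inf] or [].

[2, 23]

Mod squares: a ≡ 667, b ≡ 23. Check v ∈ {∞, 2, 3, 5, 23, 29, 41}.
v=5: a=5^0·(≡2), b=5^-2·(≡3) mod 5; (2|5)=-1, (3|5)=-1; (−1)^{0·-2·2}·(-1)^-2·(-1)^0 = +1.
v=2: v_2(a)=4, v_2(b)=6; units ≡ 3, 7 (mod 8); ε·ε+αω+βω = 1·1+4·0+6·1 ≡ 1  ⇒  (a,b)_2 = -1.
v=23: a=23^1·(≡4), b=23^1·(≡6) mod 23; (4|23)=+1, (6|23)=+1; (−1)^{1·1·11}·(+1)^1·(+1)^1 = -1.
v=3: a=3^0·(≡1), b=3^-6·(≡2) mod 3; (1|3)=+1, (2|3)=-1; (−1)^{0·-6·1}·(+1)^-6·(-1)^0 = +1.
v=41: a=41^0·(≡12), b=41^2·(≡37) mod 41; (12|41)=-1, (37|41)=+1; (−1)^{0·2·20}·(-1)^2·(+1)^0 = +1.
v=29: a=29^1·(≡20), b=29^2·(≡5) mod 29; (20|29)=+1, (5|29)=+1; (−1)^{1·2·14}·(+1)^2·(+1)^1 = +1.
v=∞: 667 > 0 and 23 > 0  ⇒  (a,b)_∞ = +1.
|Ram(667, 23)| = 2, even; anisotropic at {2, 23}.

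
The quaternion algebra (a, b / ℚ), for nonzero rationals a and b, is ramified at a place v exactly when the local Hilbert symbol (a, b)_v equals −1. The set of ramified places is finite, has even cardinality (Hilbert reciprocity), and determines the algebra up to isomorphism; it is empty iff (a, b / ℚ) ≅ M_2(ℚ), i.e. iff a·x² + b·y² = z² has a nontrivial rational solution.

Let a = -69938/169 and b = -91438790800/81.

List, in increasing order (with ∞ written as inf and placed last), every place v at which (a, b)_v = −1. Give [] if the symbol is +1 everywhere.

[2, 7, 23, inf]

(a, b) ≡ (-2, -2737) mod (ℚ^×)²; places V = {2, 3, 5, 7, 11, 13, 17, 23, ∞}.
(a,b)_11: α=2, u≡4; β=0, v≡7 (mod 11); (4|11)=+1, (7|11)=-1; sign (−1)^0·+1^0·-1^2 = +1.
(a,b)_7: α=0, u≡6; β=1, v≡1 (mod 7); (6|7)=-1, (1|7)=+1; sign (−1)^0·-1^1·+1^0 = -1.
(a,b)_13: α=-2, u≡2; β=0, v≡11 (mod 13); (2|13)=-1, (11|13)=-1; sign (−1)^0·-1^0·-1^-2 = +1.
(a,b)_23: α=0, u≡15; β=1, v≡22 (mod 23); (15|23)=-1, (22|23)=-1; sign (−1)^0·-1^1·-1^0 = -1.
(a,b)_2: α=1, β=4; u≡7, v≡7 (mod 8); ε(u)ε(v)=1·1, αω(v)=1·0, βω(u)=4·0; sum ≡ 1  ⇒  -1.
(a,b)_∞: sgn(-2)=−, sgn(-2737)=−, so -1.
(a,b)_5: α=0, u≡3; β=2, v≡3 (mod 5); (3|5)=-1, (3|5)=-1; sign (−1)^0·-1^2·-1^0 = +1.
(a,b)_3: α=0, u≡1; β=-4, v≡2 (mod 3); (1|3)=+1, (2|3)=-1; sign (−1)^0·+1^-4·-1^0 = +1.
(a,b)_17: α=2, u≡4; β=5, v≡1 (mod 17); (4|17)=+1, (1|17)=+1; sign (−1)^0·+1^5·+1^2 = +1.
Ram(-2, -2737) = {2, 7, 23, ∞}; no ℚ_2-point on the conic.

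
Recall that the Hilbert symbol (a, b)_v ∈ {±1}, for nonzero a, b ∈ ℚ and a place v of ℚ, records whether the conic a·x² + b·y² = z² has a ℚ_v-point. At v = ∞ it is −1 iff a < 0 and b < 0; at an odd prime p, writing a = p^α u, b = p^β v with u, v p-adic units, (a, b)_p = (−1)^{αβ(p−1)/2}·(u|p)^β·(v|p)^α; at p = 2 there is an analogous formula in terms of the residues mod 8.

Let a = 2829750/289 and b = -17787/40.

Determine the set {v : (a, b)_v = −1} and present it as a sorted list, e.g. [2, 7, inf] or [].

[2, 3, 5, 7]

(a, b) ≡ (2310, -30) mod (ℚ^×)²; places V = {2, 3, 5, 7, 11, 17, ∞}.
(a,b)_5: α=3, u≡2; β=-1, v≡1 (mod 5); (2|5)=-1, (1|5)=+1; sign (−1)^0·-1^-1·+1^3 = -1.
(a,b)_7: α=3, u≡2; β=2, v≡3 (mod 7); (2|7)=+1, (3|7)=-1; sign (−1)^0·+1^2·-1^3 = -1.
(a,b)_3: α=1, u≡2; β=1, v≡2 (mod 3); (2|3)=-1, (2|3)=-1; sign (−1)^1·-1^1·-1^1 = -1.
(a,b)_11: α=1, u≡5; β=2, v≡1 (mod 11); (5|11)=+1, (1|11)=+1; sign (−1)^0·+1^2·+1^1 = +1.
(a,b)_17: α=-2, u≡15; β=0, v≡2 (mod 17); (15|17)=+1, (2|17)=+1; sign (−1)^0·+1^0·+1^-2 = +1.
(a,b)_∞: sgn(2310)=+, sgn(-30)=−, so +1.
(a,b)_2: α=1, β=-3; u≡3, v≡1 (mod 8); ε(u)ε(v)=1·0, αω(v)=1·0, βω(u)=-3·1; sum ≡ 1  ⇒  -1.
|Ram(2310, -30)| = 4, even; anisotropic at {2, 3, 5, 7}.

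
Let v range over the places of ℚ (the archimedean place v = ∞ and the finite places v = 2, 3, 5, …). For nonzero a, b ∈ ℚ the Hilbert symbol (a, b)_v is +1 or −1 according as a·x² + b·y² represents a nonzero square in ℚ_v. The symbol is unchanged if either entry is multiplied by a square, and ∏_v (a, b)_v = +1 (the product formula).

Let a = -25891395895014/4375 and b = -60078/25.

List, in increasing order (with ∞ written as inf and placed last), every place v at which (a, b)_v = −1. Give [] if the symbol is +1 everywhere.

(a, b) ≡ (-637968282, -60078) mod (ℚ^×)²; places V = {2, 3, 5, 7, 13, 17, 19, 31, 37, 41, ∞}.
(a,b)_17: α=1, u≡14; β=1, v≡13 (mod 17); (14|17)=-1, (13|17)=+1; sign (−1)^0·-1^1·+1^1 = -1.
(a,b)_7: α=-1, u≡4; β=0, v≡6 (mod 7); (4|7)=+1, (6|7)=-1; sign (−1)^0·+1^0·-1^-1 = -1.
(a,b)_41: α=3, u≡33; β=0, v≡29 (mod 41); (33|41)=+1, (29|41)=-1; sign (−1)^0·+1^0·-1^3 = -1.
(a,b)_2: α=1, β=1; u≡3, v≡1 (mod 8); ε(u)ε(v)=1·0, αω(v)=1·0, βω(u)=1·1; sum ≡ 1  ⇒  -1.
(a,b)_∞: sgn(-637968282)=−, sgn(-60078)=−, so -1.
(a,b)_13: α=2, u≡4; β=0, v≡5 (mod 13); (4|13)=+1, (5|13)=-1; sign (−1)^0·+1^0·-1^2 = +1.
(a,b)_5: α=-4, u≡3; β=-2, v≡2 (mod 5); (3|5)=-1, (2|5)=-1; sign (−1)^0·-1^-2·-1^-4 = +1.
(a,b)_31: α=1, u≡9; β=1, v≡13 (mod 31); (9|31)=+1, (13|31)=-1; sign (−1)^1·+1^1·-1^1 = +1.
(a,b)_37: α=1, u≡1; β=0, v≡30 (mod 37); (1|37)=+1, (30|37)=+1; sign (−1)^0·+1^0·+1^1 = +1.
(a,b)_3: α=1, u≡1; β=1, v≡2 (mod 3); (1|3)=+1, (2|3)=-1; sign (−1)^1·+1^1·-1^1 = +1.
(a,b)_19: α=1, u≡1; β=1, v≡5 (mod 19); (1|19)=+1, (5|19)=+1; sign (−1)^1·+1^1·+1^1 = -1.
(-637968282, -60078 / ℚ) ramifies at {2, 7, 17, 19, 41, ∞}: a division algebra.

[2, 7, 17, 19, 41, inf]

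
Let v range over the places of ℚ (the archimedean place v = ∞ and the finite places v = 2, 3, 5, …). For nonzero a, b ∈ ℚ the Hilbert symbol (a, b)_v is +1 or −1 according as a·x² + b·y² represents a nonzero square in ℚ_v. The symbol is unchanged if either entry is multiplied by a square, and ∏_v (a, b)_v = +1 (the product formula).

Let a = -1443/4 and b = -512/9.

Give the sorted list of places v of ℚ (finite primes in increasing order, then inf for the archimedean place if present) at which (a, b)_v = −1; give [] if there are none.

[2, 13, 37, inf]

Mod squares: a ≡ -1443, b ≡ -2. Check v ∈ {∞, 2, 3, 13, 37}.
v=∞: -1443 < 0 and -2 < 0  ⇒  (a,b)_∞ = -1.
v=2: v_2(a)=-2, v_2(b)=9; units ≡ 5, 7 (mod 8); ε·ε+αω+βω = 0·1+-2·0+9·1 ≡ 1  ⇒  (a,b)_2 = -1.
v=13: a=13^1·(≡8), b=13^0·(≡11) mod 13; (8|13)=-1, (11|13)=-1; (−1)^{1·0·6}·(-1)^0·(-1)^1 = -1.
v=3: a=3^1·(≡2), b=3^-2·(≡1) mod 3; (2|3)=-1, (1|3)=+1; (−1)^{1·-2·1}·(-1)^-2·(+1)^1 = +1.
v=37: a=37^1·(≡18), b=37^0·(≡13) mod 37; (18|37)=-1, (13|37)=-1; (−1)^{1·0·18}·(-1)^0·(-1)^1 = -1.
(-1443, -2 / ℚ) ramifies at {2, 13, 37, ∞}: a division algebra.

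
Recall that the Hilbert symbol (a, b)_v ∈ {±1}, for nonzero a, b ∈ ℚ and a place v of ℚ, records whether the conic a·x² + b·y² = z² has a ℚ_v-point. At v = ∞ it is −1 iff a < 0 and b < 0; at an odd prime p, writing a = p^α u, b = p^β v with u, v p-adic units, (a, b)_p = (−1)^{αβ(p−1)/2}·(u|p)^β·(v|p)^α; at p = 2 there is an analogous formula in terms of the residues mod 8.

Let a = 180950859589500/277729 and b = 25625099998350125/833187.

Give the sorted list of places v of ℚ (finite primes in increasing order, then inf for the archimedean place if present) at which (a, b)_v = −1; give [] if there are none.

[2, 3, 5, 13]

(a, b) ≡ (455, 15) mod (ℚ^×)²; places V = {2, 3, 5, 7, 11, 13, 17, 19, 31, ∞}.
(a,b)_7: α=5, u≡1; β=6, v≡2 (mod 7); (1|7)=+1, (2|7)=+1; sign (−1)^0·+1^6·+1^5 = +1.
(a,b)_11: α=2, u≡5; β=0, v≡3 (mod 11); (5|11)=+1, (3|11)=+1; sign (−1)^0·+1^0·+1^2 = +1.
(a,b)_5: α=3, u≡4; β=3, v≡3 (mod 5); (4|5)=+1, (3|5)=-1; sign (−1)^0·+1^3·-1^3 = -1.
(a,b)_13: α=3, u≡9; β=6, v≡6 (mod 13); (9|13)=+1, (6|13)=-1; sign (−1)^0·+1^6·-1^3 = -1.
(a,b)_3: α=4, u≡2; β=-1, v≡2 (mod 3); (2|3)=-1, (2|3)=-1; sign (−1)^0·-1^-1·-1^4 = -1.
(a,b)_2: α=2, β=0; u≡7, v≡7 (mod 8); ε(u)ε(v)=1·1, αω(v)=2·0, βω(u)=0·0; sum ≡ 1  ⇒  -1.
(a,b)_17: α=-2, u≡2; β=-2, v≡9 (mod 17); (2|17)=+1, (9|17)=+1; sign (−1)^0·+1^-2·+1^-2 = +1.
(a,b)_∞: sgn(455)=+, sgn(15)=+, so +1.
(a,b)_31: α=-2, u≡22; β=-2, v≡22 (mod 31); (22|31)=-1, (22|31)=-1; sign (−1)^0·-1^-2·-1^-2 = +1.
(a,b)_19: α=0, u≡3; β=2, v≡12 (mod 19); (3|19)=-1, (12|19)=-1; sign (−1)^0·-1^2·-1^0 = +1.
Ram(455, 15) = {2, 3, 5, 13}; no ℚ_2-point on the conic.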